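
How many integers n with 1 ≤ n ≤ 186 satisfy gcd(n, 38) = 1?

88

38 = 2·19. Inclusion–exclusion on these primes:
186 − ⌊186/2⌋ − ⌊186/19⌋ + ⌊186/38⌋ = 88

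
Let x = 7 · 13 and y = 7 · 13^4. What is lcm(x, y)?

max exponent per prime: 7 · 13^4 = 199927

199927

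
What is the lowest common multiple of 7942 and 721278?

7934058

gcd first: 721278 = 90·7942 + 6498; 7942 = 1·6498 + 1444; 6498 = 4·1444 + 722; 1444 = 2·722 + 0 → gcd = 722
lcm = 7942·721278/gcd = 5728389876/722 = 7934058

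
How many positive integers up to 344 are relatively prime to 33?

33 = 3·11. Inclusion–exclusion on these primes:
344 − ⌊344/3⌋ − ⌊344/11⌋ + ⌊344/33⌋ = 209

209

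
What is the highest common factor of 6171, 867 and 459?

51

gcd(6171, 867): 6171 = 7·867 + 102; 867 = 8·102 + 51; 102 = 2·51 + 0 → 51
gcd(51, 459): 459 = 9·51 + 0 → 51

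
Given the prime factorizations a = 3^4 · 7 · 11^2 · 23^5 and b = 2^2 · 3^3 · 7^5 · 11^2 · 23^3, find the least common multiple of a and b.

4240916881066404

max exponent per prime: 2^2 · 3^4 · 7^5 · 11^2 · 23^5 = 4240916881066404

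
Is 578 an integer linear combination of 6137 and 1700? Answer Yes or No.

By Bézout, 6137p + 1700q = 578 has integer solutions iff gcd(6137, 1700) | 578.
Euclid: 6137 = 3·1700 + 1037; 1700 = 1·1037 + 663; 1037 = 1·663 + 374; 663 = 1·374 + 289; 374 = 1·289 + 85; 289 = 3·85 + 34; 85 = 2·34 + 17; 34 = 2·17 + 0. gcd = 17; 578 mod 17 = 0. Yes.

Yes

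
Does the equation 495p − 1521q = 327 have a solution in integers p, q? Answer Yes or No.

By Bézout, 495p − 1521q = 327 has integer solutions iff gcd(495, 1521) | 327.
Euclid: 1521 = 3·495 + 36; 495 = 13·36 + 27; 36 = 1·27 + 9; 27 = 3·9 + 0. gcd = 9; 327 mod 9 = 3. No.

No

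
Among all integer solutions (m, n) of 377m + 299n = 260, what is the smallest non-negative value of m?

11

Reduce mod 299: 377m ≡ 260 (mod 299). With g = gcd(377, 299) = 13 dividing 260, divide through: 29m ≡ 20 (mod 23).
Since gcd(29, 23) = 1, m ≡ 20·(29)⁻¹ ≡ 11 (mod 23). Smallest non-negative: 11.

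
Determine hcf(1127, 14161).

1127 = 7² · 23
14161 = 7² · 17²
Common: 7² = 49

49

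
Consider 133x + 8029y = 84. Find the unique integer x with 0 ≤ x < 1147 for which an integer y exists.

gcd(133, 8029) = 7 (Euclid: 8029 = 60·133 + 49; 133 = 2·49 + 35; 49 = 1·35 + 14; 35 = 2·14 + 7; 14 = 2·7 + 0), and 7 | 84.
Extended Euclid: 133·(483) + 8029·(-8) = 7. Scale by 12: x₀ = 5796.
General solution x = x₀ + 1147t; reducing mod 1147 gives x = 61 (and y = -1).

61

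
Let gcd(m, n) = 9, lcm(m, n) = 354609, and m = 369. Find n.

8649

m·n = gcd·lcm = 9·354609 = 3191481, so n = 3191481/369 = 8649.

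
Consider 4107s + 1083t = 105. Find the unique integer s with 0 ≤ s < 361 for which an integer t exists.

Reduce mod 1083: 4107s ≡ 105 (mod 1083). With g = gcd(4107, 1083) = 3 dividing 105, divide through: 1369s ≡ 35 (mod 361).
Since gcd(1369, 361) = 1, s ≡ 35·(1369)⁻¹ ≡ 168 (mod 361). Smallest non-negative: 168.

168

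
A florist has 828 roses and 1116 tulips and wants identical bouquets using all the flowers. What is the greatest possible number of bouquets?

828 = 2² · 3² · 23
1116 = 2² · 3² · 31
Common: 2² · 3² = 36

36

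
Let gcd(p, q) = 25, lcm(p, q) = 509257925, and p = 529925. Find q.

Using pq = gcd(p,q)·lcm(p,q) = 25·509257925 = 12731448125, we get q = 12731448125/529925 = 24025.

24025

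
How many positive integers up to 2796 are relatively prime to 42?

42 = 2·3·7. Inclusion–exclusion on these primes:
2796 − ⌊2796/2⌋ − ⌊2796/3⌋ − ⌊2796/7⌋ + ⌊2796/6⌋ + ⌊2796/14⌋ + ⌊2796/21⌋ − ⌊2796/42⌋ = 799

799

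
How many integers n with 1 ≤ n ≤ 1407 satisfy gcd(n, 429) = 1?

787

Prime factors of 429: 3, 11, 13. Count integers ≤ 1407 divisible by none of them.
By inclusion–exclusion: 1407 − ⌊1407/3⌋ − ⌊1407/11⌋ − ⌊1407/13⌋ + ⌊1407/33⌋ + ⌊1407/39⌋ + ⌊1407/143⌋ − ⌊1407/429⌋ = 787.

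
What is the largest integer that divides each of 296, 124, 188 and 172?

4

gcd(296, 124): 296 = 2·124 + 48; 124 = 2·48 + 28; 48 = 1·28 + 20; 28 = 1·20 + 8; 20 = 2·8 + 4; 8 = 2·4 + 0 → 4
gcd(4, 188): 188 = 47·4 + 0 → 4
gcd(4, 172): 172 = 43·4 + 0 → 4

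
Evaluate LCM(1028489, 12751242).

gcd first: 12751242 = 12·1028489 + 409374; 1028489 = 2·409374 + 209741; 409374 = 1·209741 + 199633; 209741 = 1·199633 + 10108; 199633 = 19·10108 + 7581; 10108 = 1·7581 + 2527; 7581 = 3·2527 + 0 → gcd = 2527
lcm = 1028489·12751242/gcd = 13114512133338/2527 = 5189755494

5189755494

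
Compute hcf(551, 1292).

551 = 19 · 29
1292 = 2² · 17 · 19
Common: 19 = 19

19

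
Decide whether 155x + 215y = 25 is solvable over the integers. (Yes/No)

gcd(155, 215): 215 = 1·155 + 60; 155 = 2·60 + 35; 60 = 1·35 + 25; 35 = 1·25 + 10; 25 = 2·10 + 5; 10 = 2·5 + 0 → 5
5 divides 25, so a solution exists.

Yes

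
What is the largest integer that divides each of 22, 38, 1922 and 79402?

22 = 2 · 11; 38 = 2 · 19; 1922 = 2 · 31²; 79402 = 2 · 29 · 37²
gcd takes min exponent of each prime: 2 = 2

2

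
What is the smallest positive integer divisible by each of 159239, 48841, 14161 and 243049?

lcm(159239, 48841) = 159239·48841/gcd = 7777391999/289 = 26911391
lcm(26911391, 14161) = 26911391·14161/gcd = 381092207951/289 = 1318658159
lcm(1318658159, 243049) = 1318658159·243049/gcd = 320498546886791/8381 = 38241086611

38241086611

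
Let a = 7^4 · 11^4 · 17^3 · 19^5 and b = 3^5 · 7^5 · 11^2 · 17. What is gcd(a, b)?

min exponent per shared prime: 7^4 · 11^2 · 17 = 4938857

4938857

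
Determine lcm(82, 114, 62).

144894

82 = 2 · 41; 114 = 2 · 3 · 19; 62 = 2 · 31
lcm takes max exponent of each prime: 2 · 3 · 19 · 31 · 41 = 144894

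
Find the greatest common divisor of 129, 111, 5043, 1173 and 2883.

129 = 3 · 43; 111 = 3 · 37; 5043 = 3 · 41²; 1173 = 3 · 17 · 23; 2883 = 3 · 31²
gcd takes min exponent of each prime: 3 = 3

3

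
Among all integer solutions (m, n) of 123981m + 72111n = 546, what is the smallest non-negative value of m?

gcd(123981, 72111) = 39 (Euclid: 123981 = 1·72111 + 51870; 72111 = 1·51870 + 20241; 51870 = 2·20241 + 11388; 20241 = 1·11388 + 8853; 11388 = 1·8853 + 2535; 8853 = 3·2535 + 1248; 2535 = 2·1248 + 39; 1248 = 32·39 + 0), and 39 | 546.
Extended Euclid: 123981·(57) + 72111·(-98) = 39. Scale by 14: m₀ = 798.
General solution m = m₀ + 1849t; reducing mod 1849 gives m = 798 (and n = -1372).

798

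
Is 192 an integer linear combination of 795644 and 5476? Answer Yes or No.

Yes

By Bézout, 795644s + 5476t = 192 has integer solutions iff gcd(795644, 5476) | 192.
Euclid: 795644 = 145·5476 + 1624; 5476 = 3·1624 + 604; 1624 = 2·604 + 416; 604 = 1·416 + 188; 416 = 2·188 + 40; 188 = 4·40 + 28; 40 = 1·28 + 12; 28 = 2·12 + 4; 12 = 3·4 + 0. gcd = 4; 192 mod 4 = 0. Yes.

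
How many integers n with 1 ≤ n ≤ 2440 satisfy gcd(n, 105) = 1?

1115

105 = 3·5·7. Inclusion–exclusion on these primes:
2440 − ⌊2440/3⌋ − ⌊2440/5⌋ − ⌊2440/7⌋ + ⌊2440/15⌋ + ⌊2440/21⌋ + ⌊2440/35⌋ − ⌊2440/105⌋ = 1115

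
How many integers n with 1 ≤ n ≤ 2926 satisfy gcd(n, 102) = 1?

102 = 2·3·17. Inclusion–exclusion on these primes:
2926 − ⌊2926/2⌋ − ⌊2926/3⌋ − ⌊2926/17⌋ + ⌊2926/6⌋ + ⌊2926/34⌋ + ⌊2926/51⌋ − ⌊2926/102⌋ = 918

918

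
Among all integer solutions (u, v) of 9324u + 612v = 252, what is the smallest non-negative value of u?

Euclid: 9324 = 15·612 + 144; 612 = 4·144 + 36; 144 = 4·36 + 0 → gcd = 36; 252 = 36·7.
Back-substitution yields 9324·(-4) + 612·(61) = 36, so one solution is u = -4·7 = -28, v = 61·7 = 427.
Solutions in u differ by 612/36 = 17; the one in [0, 17) is -28 mod 17 = 6.

6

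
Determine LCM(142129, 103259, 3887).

142129 = 13² · 29²; 103259 = 13³ · 47; 3887 = 13² · 23
lcm takes max exponent of each prime: 13³ · 23 · 29² · 47 = 1997338837

1997338837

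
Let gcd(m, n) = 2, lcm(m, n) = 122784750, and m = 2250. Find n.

109142

Using mn = gcd(m,n)·lcm(m,n) = 2·122784750 = 245569500, we get n = 245569500/2250 = 109142.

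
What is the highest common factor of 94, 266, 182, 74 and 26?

94 = 2 · 47; 266 = 2 · 7 · 19; 182 = 2 · 7 · 13; 74 = 2 · 37; 26 = 2 · 13
gcd takes min exponent of each prime: 2 = 2

2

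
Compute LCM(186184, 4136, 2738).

96257128

lcm(186184, 4136) = 186184·4136/gcd = 770057024/8 = 96257128
lcm(96257128, 2738) = 96257128·2738/gcd = 263552016464/2738 = 96257128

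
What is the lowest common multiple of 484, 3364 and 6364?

647607004

lcm(484, 3364) = 484·3364/gcd = 1628176/4 = 407044
lcm(407044, 6364) = 407044·6364/gcd = 2590428016/4 = 647607004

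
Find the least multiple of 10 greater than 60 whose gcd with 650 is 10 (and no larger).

70

650 = 10·65. Any a with gcd(a, 650) = 10 is a multiple of 10, say 10s, with s coprime to 65.
Need s > 60/10, so s ≥ 7. First s ≥ 7 with gcd(s, 65) = 1 is s = 7. Thus a = 10·7 = 70.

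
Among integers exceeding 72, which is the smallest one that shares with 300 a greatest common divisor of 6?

300 = 6·50. Any x with gcd(x, 300) = 6 is a multiple of 6, say 6s, with s coprime to 50.
Need s > 72/6, so s ≥ 13. First s ≥ 13 with gcd(s, 50) = 1 is s = 13. Thus x = 6·13 = 78.

78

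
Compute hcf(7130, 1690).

10

7130 = 2 · 5 · 23 · 31
1690 = 2 · 5 · 13²
Common: 2 · 5 = 10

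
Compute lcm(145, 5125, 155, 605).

557492375

lcm(145, 5125) = 145·5125/gcd = 743125/5 = 148625
lcm(148625, 155) = 148625·155/gcd = 23036875/5 = 4607375
lcm(4607375, 605) = 4607375·605/gcd = 2787461875/5 = 557492375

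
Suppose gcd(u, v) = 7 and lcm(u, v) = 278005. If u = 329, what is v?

u·v = gcd·lcm = 7·278005 = 1946035, so v = 1946035/329 = 5915.

5915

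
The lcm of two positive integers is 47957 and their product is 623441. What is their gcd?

gcd·lcm = product, so gcd = 623441/47957 = 13.

13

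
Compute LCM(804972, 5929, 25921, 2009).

2112543562668

804972 = 2² · 3 · 7² · 37²; 5929 = 7² · 11²; 25921 = 7² · 23²; 2009 = 7² · 41
lcm takes max exponent of each prime: 2² · 3 · 7² · 11² · 23² · 37² · 41 = 2112543562668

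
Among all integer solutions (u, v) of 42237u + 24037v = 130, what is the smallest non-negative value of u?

1466

Reduce mod 24037: 42237u ≡ 130 (mod 24037). With g = gcd(42237, 24037) = 13 dividing 130, divide through: 3249u ≡ 10 (mod 1849).
Since gcd(3249, 1849) = 1, u ≡ 10·(3249)⁻¹ ≡ 1466 (mod 1849). Smallest non-negative: 1466.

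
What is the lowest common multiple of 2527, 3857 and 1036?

10845884

2527 = 7 · 19²; 3857 = 7 · 19 · 29; 1036 = 2² · 7 · 37
lcm takes max exponent of each prime: 2² · 7 · 19² · 29 · 37 = 10845884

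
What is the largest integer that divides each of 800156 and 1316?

28

800156 = 2² · 7 · 17 · 41²
1316 = 2² · 7 · 47
Common: 2² · 7 = 28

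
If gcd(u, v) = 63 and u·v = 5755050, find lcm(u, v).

91350

gcd·lcm = product, so lcm = 5755050/63 = 91350.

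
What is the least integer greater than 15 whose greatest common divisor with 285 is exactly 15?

30

Multiples of 15 above 15: 15·2, 15·3, … . Need the cofactor coprime to 285/15 = 19.
Checking s = 2, 3, … the first with gcd(s, 19) = 1 is s = 2, giving 30.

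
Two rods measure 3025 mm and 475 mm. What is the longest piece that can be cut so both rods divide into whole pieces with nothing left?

3025 = 5² · 11²
475 = 5² · 19
Common: 5² = 25

25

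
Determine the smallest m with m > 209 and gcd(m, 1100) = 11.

gcd(m, 1100) = 11 forces 11 | m; write m = 11s. Then gcd(11s, 11·100) = 11·gcd(s, 100), so need gcd(s, 100) = 1.
11s > 209 gives s ≥ 20. The least s ≥ 20 coprime to 100 is 21, so m = 11·21 = 231.

231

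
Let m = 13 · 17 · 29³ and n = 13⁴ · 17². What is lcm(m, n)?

max exponent per prime: 13⁴ · 17² · 29³ = 201309952181

201309952181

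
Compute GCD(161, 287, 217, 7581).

161 = 7 · 23; 287 = 7 · 41; 217 = 7 · 31; 7581 = 3 · 7 · 19²
gcd takes min exponent of each prime: 7 = 7

7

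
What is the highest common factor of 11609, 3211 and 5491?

19

11609 = 13 · 19 · 47; 3211 = 13² · 19; 5491 = 17² · 19
gcd takes min exponent of each prime: 19 = 19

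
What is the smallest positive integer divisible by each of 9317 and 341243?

9317 = 7 · 11³; 341243 = 7 · 29 · 41²
max exponents: 7 · 11³ · 29 · 41² = 454194433

454194433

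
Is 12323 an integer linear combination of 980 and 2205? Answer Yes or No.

gcd(980, 2205): 2205 = 2·980 + 245; 980 = 4·245 + 0 → 245
245 does not divide 12323, so a solution does not exist.

No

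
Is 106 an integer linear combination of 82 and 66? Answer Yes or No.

Yes

gcd(82, 66): 82 = 1·66 + 16; 66 = 4·16 + 2; 16 = 8·2 + 0 → 2
2 divides 106, so a solution exists.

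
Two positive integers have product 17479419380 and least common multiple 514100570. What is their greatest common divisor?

34

gcd·lcm = product, so gcd = 17479419380/514100570 = 34.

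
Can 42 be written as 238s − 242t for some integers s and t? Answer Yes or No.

gcd(238, 242): 242 = 1·238 + 4; 238 = 59·4 + 2; 4 = 2·2 + 0 → 2
2 divides 42, so a solution exists.

Yes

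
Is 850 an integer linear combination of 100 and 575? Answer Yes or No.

By Bézout, 100x + 575y = 850 has integer solutions iff gcd(100, 575) | 850.
Euclid: 575 = 5·100 + 75; 100 = 1·75 + 25; 75 = 3·25 + 0. gcd = 25; 850 mod 25 = 0. Yes.

Yes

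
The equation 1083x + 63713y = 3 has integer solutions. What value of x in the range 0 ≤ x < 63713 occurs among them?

gcd(1083, 63713) = 1 (Euclid: 63713 = 58·1083 + 899; 1083 = 1·899 + 184; 899 = 4·184 + 163; 184 = 1·163 + 21; 163 = 7·21 + 16; 21 = 1·16 + 5; 16 = 3·5 + 1; 5 = 5·1 + 0), and 1 | 3.
Extended Euclid: 1083·(-12119) + 63713·(206) = 1. Scale by 3: x₀ = -36357.
General solution x = x₀ + 63713t; reducing mod 63713 gives x = 27356 (and y = -465).

27356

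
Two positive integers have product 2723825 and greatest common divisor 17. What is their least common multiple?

160225

gcd·lcm = product, so lcm = 2723825/17 = 160225.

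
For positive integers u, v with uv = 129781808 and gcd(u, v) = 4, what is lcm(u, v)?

32445452

gcd·lcm = product, so lcm = 129781808/4 = 32445452.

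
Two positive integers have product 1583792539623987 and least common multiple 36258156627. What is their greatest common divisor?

gcd·lcm = product, so gcd = 1583792539623987/36258156627 = 43681.

43681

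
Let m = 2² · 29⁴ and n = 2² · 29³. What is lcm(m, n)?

2829124

max exponent per prime: 2² · 29⁴ = 2829124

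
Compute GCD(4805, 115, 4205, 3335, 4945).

4805 = 5 · 31²; 115 = 5 · 23; 4205 = 5 · 29²; 3335 = 5 · 23 · 29; 4945 = 5 · 23 · 43
gcd takes min exponent of each prime: 5 = 5

5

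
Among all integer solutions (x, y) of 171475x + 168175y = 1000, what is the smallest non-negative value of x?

Euclid: 171475 = 1·168175 + 3300; 168175 = 50·3300 + 3175; 3300 = 1·3175 + 125; 3175 = 25·125 + 50; 125 = 2·50 + 25; 50 = 2·25 + 0 → gcd = 25; 1000 = 25·40.
Back-substitution yields 171475·(2701) + 168175·(-2754) = 25, so one solution is x = 2701·40 = 108040, y = -2754·40 = -110160.
Solutions in x differ by 168175/25 = 6727; the one in [0, 6727) is 108040 mod 6727 = 408.

408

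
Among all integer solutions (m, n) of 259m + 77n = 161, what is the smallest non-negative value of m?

Reduce mod 77: 259m ≡ 161 (mod 77). With g = gcd(259, 77) = 7 dividing 161, divide through: 37m ≡ 23 (mod 11).
Since gcd(37, 11) = 1, m ≡ 23·(37)⁻¹ ≡ 3 (mod 11). Smallest non-negative: 3.

3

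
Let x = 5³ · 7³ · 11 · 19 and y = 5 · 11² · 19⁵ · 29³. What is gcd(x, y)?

1045

min exponent per shared prime: 5 · 11 · 19 = 1045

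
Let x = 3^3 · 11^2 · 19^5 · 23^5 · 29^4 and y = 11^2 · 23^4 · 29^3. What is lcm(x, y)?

36825471061094389039839

max exponent per prime: 3^3 · 11^2 · 19^5 · 23^5 · 29^4 = 36825471061094389039839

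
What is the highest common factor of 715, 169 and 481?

715 = 5 · 11 · 13; 169 = 13²; 481 = 13 · 37
gcd takes min exponent of each prime: 13 = 13

13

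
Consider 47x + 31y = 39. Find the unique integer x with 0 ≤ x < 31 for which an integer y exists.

gcd(47, 31) = 1 (Euclid: 47 = 1·31 + 16; 31 = 1·16 + 15; 16 = 1·15 + 1; 15 = 15·1 + 0), and 1 | 39.
Extended Euclid: 47·(2) + 31·(-3) = 1. Scale by 39: x₀ = 78.
General solution x = x₀ + 31t; reducing mod 31 gives x = 16 (and y = -23).

16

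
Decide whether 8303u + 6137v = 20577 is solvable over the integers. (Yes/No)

Yes

gcd(8303, 6137): 8303 = 1·6137 + 2166; 6137 = 2·2166 + 1805; 2166 = 1·1805 + 361; 1805 = 5·361 + 0 → 361
361 divides 20577, so a solution exists.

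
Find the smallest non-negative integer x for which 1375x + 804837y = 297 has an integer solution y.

Reduce mod 804837: 1375x ≡ 297 (mod 804837). With g = gcd(1375, 804837) = 11 dividing 297, divide through: 125x ≡ 27 (mod 73167).
Since gcd(125, 73167) = 1, x ≡ 27·(125)⁻¹ ≡ 25755 (mod 73167). Smallest non-negative: 25755.

25755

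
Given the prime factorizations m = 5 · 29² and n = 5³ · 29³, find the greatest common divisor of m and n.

4205

min exponent per shared prime: 5 · 29² = 4205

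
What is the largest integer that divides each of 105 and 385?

35

Euclid: 385 = 3·105 + 70; 105 = 1·70 + 35; 70 = 2·35 + 0. Last nonzero remainder: 35.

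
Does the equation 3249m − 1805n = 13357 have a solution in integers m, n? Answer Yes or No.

gcd(3249, 1805): 3249 = 1·1805 + 1444; 1805 = 1·1444 + 361; 1444 = 4·361 + 0 → 361
361 divides 13357, so a solution exists.

Yes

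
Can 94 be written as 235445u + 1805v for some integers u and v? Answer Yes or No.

No

By Bézout, 235445u + 1805v = 94 has integer solutions iff gcd(235445, 1805) | 94.
Euclid: 235445 = 130·1805 + 795; 1805 = 2·795 + 215; 795 = 3·215 + 150; 215 = 1·150 + 65; 150 = 2·65 + 20; 65 = 3·20 + 5; 20 = 4·5 + 0. gcd = 5; 94 mod 5 = 4. No.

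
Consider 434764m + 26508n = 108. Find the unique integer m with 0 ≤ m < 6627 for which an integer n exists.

1458

Euclid: 434764 = 16·26508 + 10636; 26508 = 2·10636 + 5236; 10636 = 2·5236 + 164; 5236 = 31·164 + 152; 164 = 1·152 + 12; 152 = 12·12 + 8; 12 = 1·8 + 4; 8 = 2·4 + 0 → gcd = 4; 108 = 4·27.
Back-substitution yields 434764·(2263) + 26508·(-37116) = 4, so one solution is m = 2263·27 = 61101, n = -37116·27 = -1002132.
Solutions in m differ by 26508/4 = 6627; the one in [0, 6627) is 61101 mod 6627 = 1458.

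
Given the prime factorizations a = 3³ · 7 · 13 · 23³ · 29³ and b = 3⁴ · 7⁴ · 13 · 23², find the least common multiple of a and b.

750236229927639

max exponent per prime: 3⁴ · 7⁴ · 13 · 23³ · 29³ = 750236229927639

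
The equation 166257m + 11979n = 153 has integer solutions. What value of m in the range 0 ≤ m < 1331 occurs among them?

777

Euclid: 166257 = 13·11979 + 10530; 11979 = 1·10530 + 1449; 10530 = 7·1449 + 387; 1449 = 3·387 + 288; 387 = 1·288 + 99; 288 = 2·99 + 90; 99 = 1·90 + 9; 90 = 10·9 + 0 → gcd = 9; 153 = 9·17.
Back-substitution yields 166257·(124) + 11979·(-1721) = 9, so one solution is m = 124·17 = 2108, n = -1721·17 = -29257.
Solutions in m differ by 11979/9 = 1331; the one in [0, 1331) is 2108 mod 1331 = 777.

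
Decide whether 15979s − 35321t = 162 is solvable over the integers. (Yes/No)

No

By Bézout, 15979s − 35321t = 162 has integer solutions iff gcd(15979, 35321) | 162.
Euclid: 35321 = 2·15979 + 3363; 15979 = 4·3363 + 2527; 3363 = 1·2527 + 836; 2527 = 3·836 + 19; 836 = 44·19 + 0. gcd = 19; 162 mod 19 = 10. No.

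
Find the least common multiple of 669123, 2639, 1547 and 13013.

47172502377

lcm(669123, 2639) = 669123·2639/gcd = 1765815597/91 = 19404567
lcm(19404567, 1547) = 19404567·1547/gcd = 30018865149/91 = 329877639
lcm(329877639, 13013) = 329877639·13013/gcd = 4292697716307/91 = 47172502377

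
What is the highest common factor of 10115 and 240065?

35

Euclid: 240065 = 23·10115 + 7420; 10115 = 1·7420 + 2695; 7420 = 2·2695 + 2030; 2695 = 1·2030 + 665; 2030 = 3·665 + 35; 665 = 19·35 + 0. Last nonzero remainder: 35.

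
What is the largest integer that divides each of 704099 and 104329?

1

Euclid: 704099 = 6·104329 + 78125; 104329 = 1·78125 + 26204; 78125 = 2·26204 + 25717; 26204 = 1·25717 + 487; 25717 = 52·487 + 393; 487 = 1·393 + 94; 393 = 4·94 + 17; 94 = 5·17 + 9; 17 = 1·9 + 8; 9 = 1·8 + 1; 8 = 8·1 + 0. Last nonzero remainder: 1.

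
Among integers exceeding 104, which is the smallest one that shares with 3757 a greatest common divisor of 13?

117

3757 = 13·289. Any x with gcd(x, 3757) = 13 is a multiple of 13, say 13s, with s coprime to 289.
Need s > 104/13, so s ≥ 9. First s ≥ 9 with gcd(s, 289) = 1 is s = 9. Thus x = 13·9 = 117.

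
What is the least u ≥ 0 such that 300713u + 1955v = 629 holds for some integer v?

gcd(300713, 1955) = 17 (Euclid: 300713 = 153·1955 + 1598; 1955 = 1·1598 + 357; 1598 = 4·357 + 170; 357 = 2·170 + 17; 170 = 10·17 + 0), and 17 | 629.
Extended Euclid: 300713·(-11) + 1955·(1692) = 17. Scale by 37: u₀ = -407.
General solution u = u₀ + 115t; reducing mod 115 gives u = 53 (and v = -8152).

53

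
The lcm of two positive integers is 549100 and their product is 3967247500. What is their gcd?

From gcd × lcm = pq: gcd = 3967247500 / 549100 = 7225.

7225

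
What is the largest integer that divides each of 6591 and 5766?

3

Euclid: 6591 = 1·5766 + 825; 5766 = 6·825 + 816; 825 = 1·816 + 9; 816 = 90·9 + 6; 9 = 1·6 + 3; 6 = 2·3 + 0. Last nonzero remainder: 3.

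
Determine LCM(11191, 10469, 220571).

198293329

11191 = 19² · 31; 10469 = 19² · 29; 220571 = 13 · 19² · 47
lcm takes max exponent of each prime: 13 · 19² · 29 · 31 · 47 = 198293329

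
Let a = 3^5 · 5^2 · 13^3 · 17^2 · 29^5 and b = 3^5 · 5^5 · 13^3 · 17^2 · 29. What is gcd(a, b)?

111859321275

min exponent per shared prime: 3^5 · 5^2 · 13^3 · 17^2 · 29 = 111859321275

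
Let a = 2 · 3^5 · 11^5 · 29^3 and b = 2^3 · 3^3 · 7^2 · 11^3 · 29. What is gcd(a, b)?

2084346

min exponent per shared prime: 2 · 3^3 · 11^3 · 29 = 2084346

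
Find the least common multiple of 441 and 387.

18963

gcd first: 441 = 1·387 + 54; 387 = 7·54 + 9; 54 = 6·9 + 0 → gcd = 9
lcm = 441·387/gcd = 170667/9 = 18963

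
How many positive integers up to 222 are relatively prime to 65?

65 = 5·13. Inclusion–exclusion on these primes:
222 − ⌊222/5⌋ − ⌊222/13⌋ + ⌊222/65⌋ = 164

164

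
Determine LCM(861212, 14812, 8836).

13316921156

861212 = 2² · 11 · 23² · 37; 14812 = 2² · 7 · 23²; 8836 = 2² · 47²
lcm takes max exponent of each prime: 2² · 7 · 11 · 23² · 37 · 47² = 13316921156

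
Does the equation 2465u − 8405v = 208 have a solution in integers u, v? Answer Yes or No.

No

gcd(2465, 8405): 8405 = 3·2465 + 1010; 2465 = 2·1010 + 445; 1010 = 2·445 + 120; 445 = 3·120 + 85; 120 = 1·85 + 35; 85 = 2·35 + 15; 35 = 2·15 + 5; 15 = 3·5 + 0 → 5
5 does not divide 208, so a solution does not exist.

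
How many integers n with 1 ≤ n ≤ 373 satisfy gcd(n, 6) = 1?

Prime factors of 6: 2, 3. Count integers ≤ 373 divisible by none of them.
By inclusion–exclusion: 373 − ⌊373/2⌋ − ⌊373/3⌋ + ⌊373/6⌋ = 125.

125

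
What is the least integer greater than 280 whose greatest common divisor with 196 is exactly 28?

308

Multiples of 28 above 280: 28·11, 28·12, … . Need the cofactor coprime to 196/28 = 7.
Checking s = 11, 12, … the first with gcd(s, 7) = 1 is s = 11, giving 308.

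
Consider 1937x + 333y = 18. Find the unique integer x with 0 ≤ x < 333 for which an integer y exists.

Reduce mod 333: 1937x ≡ 18 (mod 333). With g = gcd(1937, 333) = 1 dividing 18, divide through: 1937x ≡ 18 (mod 333).
Since gcd(1937, 333) = 1, x ≡ 18·(1937)⁻¹ ≡ 27 (mod 333). Smallest non-negative: 27.

27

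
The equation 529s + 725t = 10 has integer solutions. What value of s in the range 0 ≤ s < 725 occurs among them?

540

gcd(529, 725) = 1 (Euclid: 725 = 1·529 + 196; 529 = 2·196 + 137; 196 = 1·137 + 59; 137 = 2·59 + 19; 59 = 3·19 + 2; 19 = 9·2 + 1; 2 = 2·1 + 0), and 1 | 10.
Extended Euclid: 529·(344) + 725·(-251) = 1. Scale by 10: s₀ = 3440.
General solution s = s₀ + 725k; reducing mod 725 gives s = 540 (and t = -394).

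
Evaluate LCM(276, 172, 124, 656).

60336912

276 = 2² · 3 · 23; 172 = 2² · 43; 124 = 2² · 31; 656 = 2⁴ · 41
lcm takes max exponent of each prime: 2⁴ · 3 · 23 · 31 · 41 · 43 = 60336912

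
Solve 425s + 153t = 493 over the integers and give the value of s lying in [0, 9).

8

Reduce mod 153: 425s ≡ 493 (mod 153). With g = gcd(425, 153) = 17 dividing 493, divide through: 25s ≡ 29 (mod 9).
Since gcd(25, 9) = 1, s ≡ 29·(25)⁻¹ ≡ 8 (mod 9). Smallest non-negative: 8.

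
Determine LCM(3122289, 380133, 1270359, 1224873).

4142225291607

3122289 = 3² · 19² · 31²; 380133 = 3⁴ · 13 · 19²; 1270359 = 3² · 17 · 19² · 23; 1224873 = 3² · 13 · 19² · 29
lcm takes max exponent of each prime: 3⁴ · 13 · 17 · 19² · 23 · 29 · 31² = 4142225291607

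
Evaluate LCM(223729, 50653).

gcd first: 223729 = 4·50653 + 21117; 50653 = 2·21117 + 8419; 21117 = 2·8419 + 4279; 8419 = 1·4279 + 4140; 4279 = 1·4140 + 139; 4140 = 29·139 + 109; 139 = 1·109 + 30; 109 = 3·30 + 19; 30 = 1·19 + 11; 19 = 1·11 + 8; 11 = 1·8 + 3; 8 = 2·3 + 2; 3 = 1·2 + 1; 2 = 2·1 + 0 → gcd = 1
lcm = 223729·50653/gcd = 11332545037/1 = 11332545037

11332545037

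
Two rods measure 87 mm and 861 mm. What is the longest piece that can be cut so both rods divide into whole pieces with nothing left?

3

Euclid: 861 = 9·87 + 78; 87 = 1·78 + 9; 78 = 8·9 + 6; 9 = 1·6 + 3; 6 = 2·3 + 0. Last nonzero remainder: 3.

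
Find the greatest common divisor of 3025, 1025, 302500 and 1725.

gcd(3025, 1025): 3025 = 2·1025 + 975; 1025 = 1·975 + 50; 975 = 19·50 + 25; 50 = 2·25 + 0 → 25
gcd(25, 302500): 302500 = 12100·25 + 0 → 25
gcd(25, 1725): 1725 = 69·25 + 0 → 25

25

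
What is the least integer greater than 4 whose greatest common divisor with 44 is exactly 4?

8

Multiples of 4 above 4: 4·2, 4·3, … . Need the cofactor coprime to 44/4 = 11.
Checking s = 2, 3, … the first with gcd(s, 11) = 1 is s = 2, giving 8.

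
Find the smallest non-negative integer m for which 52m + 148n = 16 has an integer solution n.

6

Reduce mod 148: 52m ≡ 16 (mod 148). With g = gcd(52, 148) = 4 dividing 16, divide through: 13m ≡ 4 (mod 37).
Since gcd(13, 37) = 1, m ≡ 4·(13)⁻¹ ≡ 6 (mod 37). Smallest non-negative: 6.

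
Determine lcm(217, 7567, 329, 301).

217 = 7 · 31; 7567 = 7 · 23 · 47; 329 = 7 · 47; 301 = 7 · 43
lcm takes max exponent of each prime: 7 · 23 · 31 · 43 · 47 = 10086811

10086811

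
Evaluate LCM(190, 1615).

3230

190 = 2 · 5 · 19; 1615 = 5 · 17 · 19
max exponents: 2 · 5 · 17 · 19 = 3230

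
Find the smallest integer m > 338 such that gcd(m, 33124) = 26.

390

Multiples of 26 above 338: 26·14, 26·15, … . Need the cofactor coprime to 33124/26 = 1274.
Checking s = 14, 15, … the first with gcd(s, 1274) = 1 is s = 15, giving 390.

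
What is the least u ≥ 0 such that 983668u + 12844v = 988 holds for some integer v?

Reduce mod 12844: 983668u ≡ 988 (mod 12844). With g = gcd(983668, 12844) = 76 dividing 988, divide through: 12943u ≡ 13 (mod 169).
Since gcd(12943, 169) = 1, u ≡ 13·(12943)⁻¹ ≡ 65 (mod 169). Smallest non-negative: 65.

65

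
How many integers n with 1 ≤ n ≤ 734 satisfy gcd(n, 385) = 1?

385 = 5·7·11. Inclusion–exclusion on these primes:
734 − ⌊734/5⌋ − ⌊734/7⌋ − ⌊734/11⌋ + ⌊734/35⌋ + ⌊734/55⌋ + ⌊734/77⌋ − ⌊734/385⌋ = 459

459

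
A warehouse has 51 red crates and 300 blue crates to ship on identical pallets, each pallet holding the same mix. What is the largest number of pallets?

51 = 3 · 17
300 = 2² · 3 · 5²
Common: 3 = 3

3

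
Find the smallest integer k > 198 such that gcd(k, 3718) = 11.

gcd(k, 3718) = 11 forces 11 | k; write k = 11s. Then gcd(11s, 11·338) = 11·gcd(s, 338), so need gcd(s, 338) = 1.
11s > 198 gives s ≥ 19. The least s ≥ 19 coprime to 338 is 19, so k = 11·19 = 209.

209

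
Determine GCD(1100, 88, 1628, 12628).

44

gcd(1100, 88): 1100 = 12·88 + 44; 88 = 2·44 + 0 → 44
gcd(44, 1628): 1628 = 37·44 + 0 → 44
gcd(44, 12628): 12628 = 287·44 + 0 → 44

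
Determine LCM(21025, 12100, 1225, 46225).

lcm(21025, 12100) = 21025·12100/gcd = 254402500/25 = 10176100
lcm(10176100, 1225) = 10176100·1225/gcd = 12465722500/25 = 498628900
lcm(498628900, 46225) = 498628900·46225/gcd = 23049120902500/25 = 921964836100

921964836100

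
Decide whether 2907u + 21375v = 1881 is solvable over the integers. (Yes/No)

By Bézout, 2907u + 21375v = 1881 has integer solutions iff gcd(2907, 21375) | 1881.
Euclid: 21375 = 7·2907 + 1026; 2907 = 2·1026 + 855; 1026 = 1·855 + 171; 855 = 5·171 + 0. gcd = 171; 1881 mod 171 = 0. Yes.

Yes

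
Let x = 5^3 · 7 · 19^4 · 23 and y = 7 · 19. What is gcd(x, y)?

min exponent per shared prime: 7 · 19 = 133

133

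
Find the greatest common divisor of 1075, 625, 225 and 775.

25

1075 = 5² · 43; 625 = 5⁴; 225 = 3² · 5²; 775 = 5² · 31
gcd takes min exponent of each prime: 5² = 25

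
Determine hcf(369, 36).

9

Euclid: 369 = 10·36 + 9; 36 = 4·9 + 0. Last nonzero remainder: 9.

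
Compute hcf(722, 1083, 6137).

361

722 = 2 · 19²; 1083 = 3 · 19²; 6137 = 17 · 19²
gcd takes min exponent of each prime: 19² = 361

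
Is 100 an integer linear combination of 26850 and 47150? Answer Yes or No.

Yes

By Bézout, 26850s − 47150t = 100 has integer solutions iff gcd(26850, 47150) | 100.
Euclid: 47150 = 1·26850 + 20300; 26850 = 1·20300 + 6550; 20300 = 3·6550 + 650; 6550 = 10·650 + 50; 650 = 13·50 + 0. gcd = 50; 100 mod 50 = 0. Yes.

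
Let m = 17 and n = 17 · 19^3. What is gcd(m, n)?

min exponent per shared prime: 17 = 17

17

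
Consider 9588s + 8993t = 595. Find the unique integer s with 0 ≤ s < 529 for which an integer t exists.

1

gcd(9588, 8993) = 17 (Euclid: 9588 = 1·8993 + 595; 8993 = 15·595 + 68; 595 = 8·68 + 51; 68 = 1·51 + 17; 51 = 3·17 + 0), and 17 | 595.
Extended Euclid: 9588·(-136) + 8993·(145) = 17. Scale by 35: s₀ = -4760.
General solution s = s₀ + 529k; reducing mod 529 gives s = 1 (and t = -1).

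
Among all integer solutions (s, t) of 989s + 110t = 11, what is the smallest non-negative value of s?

Reduce mod 110: 989s ≡ 11 (mod 110). With g = gcd(989, 110) = 1 dividing 11, divide through: 989s ≡ 11 (mod 110).
Since gcd(989, 110) = 1, s ≡ 11·(989)⁻¹ ≡ 99 (mod 110). Smallest non-negative: 99.

99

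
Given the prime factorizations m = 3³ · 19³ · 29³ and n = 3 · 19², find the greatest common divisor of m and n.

1083

min exponent per shared prime: 3 · 19² = 1083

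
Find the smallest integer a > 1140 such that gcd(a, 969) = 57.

969 = 57·17. Any a with gcd(a, 969) = 57 is a multiple of 57, say 57s, with s coprime to 17.
Need s > 1140/57, so s ≥ 21. First s ≥ 21 with gcd(s, 17) = 1 is s = 21. Thus a = 57·21 = 1197.

1197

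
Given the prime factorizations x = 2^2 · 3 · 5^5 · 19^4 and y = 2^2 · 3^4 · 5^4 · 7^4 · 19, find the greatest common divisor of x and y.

142500

min exponent per shared prime: 2^2 · 3 · 5^4 · 19 = 142500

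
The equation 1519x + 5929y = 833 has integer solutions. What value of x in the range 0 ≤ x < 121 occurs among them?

63

Euclid: 5929 = 3·1519 + 1372; 1519 = 1·1372 + 147; 1372 = 9·147 + 49; 147 = 3·49 + 0 → gcd = 49; 833 = 49·17.
Back-substitution yields 1519·(-39) + 5929·(10) = 49, so one solution is x = -39·17 = -663, y = 10·17 = 170.
Solutions in x differ by 5929/49 = 121; the one in [0, 121) is -663 mod 121 = 63.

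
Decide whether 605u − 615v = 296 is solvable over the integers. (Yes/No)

No

By Bézout, 605u − 615v = 296 has integer solutions iff gcd(605, 615) | 296.
Euclid: 615 = 1·605 + 10; 605 = 60·10 + 5; 10 = 2·5 + 0. gcd = 5; 296 mod 5 = 1. No.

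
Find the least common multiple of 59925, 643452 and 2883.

lcm(59925, 643452) = 59925·643452/gcd = 38558861100/3 = 12852953700
lcm(12852953700, 2883) = 12852953700·2883/gcd = 37055065517100/3 = 12351688505700

12351688505700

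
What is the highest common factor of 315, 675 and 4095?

45

gcd(315, 675): 675 = 2·315 + 45; 315 = 7·45 + 0 → 45
gcd(45, 4095): 4095 = 91·45 + 0 → 45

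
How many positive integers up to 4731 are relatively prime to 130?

1747

Prime factors of 130: 2, 5, 13. Count integers ≤ 4731 divisible by none of them.
By inclusion–exclusion: 4731 − ⌊4731/2⌋ − ⌊4731/5⌋ − ⌊4731/13⌋ + ⌊4731/10⌋ + ⌊4731/26⌋ + ⌊4731/65⌋ − ⌊4731/130⌋ = 1747.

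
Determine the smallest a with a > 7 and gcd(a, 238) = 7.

Multiples of 7 above 7: 7·2, 7·3, … . Need the cofactor coprime to 238/7 = 34.
Checking s = 2, 3, … the first with gcd(s, 34) = 1 is s = 3, giving 21.

21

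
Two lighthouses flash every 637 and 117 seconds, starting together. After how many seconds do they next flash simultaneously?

5733

gcd first: 637 = 5·117 + 52; 117 = 2·52 + 13; 52 = 4·13 + 0 → gcd = 13
lcm = 637·117/gcd = 74529/13 = 5733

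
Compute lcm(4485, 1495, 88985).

6139965

lcm(4485, 1495) = 4485·1495/gcd = 6705075/1495 = 4485
lcm(4485, 88985) = 4485·88985/gcd = 399097725/65 = 6139965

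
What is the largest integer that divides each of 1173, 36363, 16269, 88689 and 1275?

1173 = 3 · 17 · 23; 36363 = 3 · 17 · 23 · 31; 16269 = 3 · 11 · 17 · 29; 88689 = 3 · 17 · 37 · 47; 1275 = 3 · 5² · 17
gcd takes min exponent of each prime: 3 · 17 = 51

51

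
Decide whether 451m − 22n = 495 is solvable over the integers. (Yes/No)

gcd(451, 22): 451 = 20·22 + 11; 22 = 2·11 + 0 → 11
11 divides 495, so a solution exists.

Yes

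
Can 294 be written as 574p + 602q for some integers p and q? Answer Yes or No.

Yes

gcd(574, 602): 602 = 1·574 + 28; 574 = 20·28 + 14; 28 = 2·14 + 0 → 14
14 divides 294, so a solution exists.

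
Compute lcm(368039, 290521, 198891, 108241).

368039 = 7³ · 29 · 37; 290521 = 7⁴ · 11²; 198891 = 3² · 7² · 11 · 41; 108241 = 7² · 47²
lcm takes max exponent of each prime: 3² · 7⁴ · 11² · 29 · 37 · 41 · 47² = 254096881107993

254096881107993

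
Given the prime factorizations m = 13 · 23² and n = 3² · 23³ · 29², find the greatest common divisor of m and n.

min exponent per shared prime: 23² = 529

529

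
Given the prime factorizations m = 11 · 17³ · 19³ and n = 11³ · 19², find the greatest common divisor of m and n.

min exponent per shared prime: 11 · 19² = 3971

3971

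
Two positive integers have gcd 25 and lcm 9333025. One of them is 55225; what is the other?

Using uv = gcd(u,v)·lcm(u,v) = 25·9333025 = 233325625, we get v = 233325625/55225 = 4225.

4225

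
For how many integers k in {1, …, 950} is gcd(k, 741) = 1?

553

Prime factors of 741: 3, 13, 19. Count integers ≤ 950 divisible by none of them.
By inclusion–exclusion: 950 − ⌊950/3⌋ − ⌊950/13⌋ − ⌊950/19⌋ + ⌊950/39⌋ + ⌊950/57⌋ + ⌊950/247⌋ − ⌊950/741⌋ = 553.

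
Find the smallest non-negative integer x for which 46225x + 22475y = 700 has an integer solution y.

Euclid: 46225 = 2·22475 + 1275; 22475 = 17·1275 + 800; 1275 = 1·800 + 475; 800 = 1·475 + 325; 475 = 1·325 + 150; 325 = 2·150 + 25; 150 = 6·25 + 0 → gcd = 25; 700 = 25·28.
Back-substitution yields 46225·(-141) + 22475·(290) = 25, so one solution is x = -141·28 = -3948, y = 290·28 = 8120.
Solutions in x differ by 22475/25 = 899; the one in [0, 899) is -3948 mod 899 = 547.

547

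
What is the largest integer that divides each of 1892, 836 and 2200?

44

1892 = 2² · 11 · 43; 836 = 2² · 11 · 19; 2200 = 2³ · 5² · 11
gcd takes min exponent of each prime: 2² · 11 = 44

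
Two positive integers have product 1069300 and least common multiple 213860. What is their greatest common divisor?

From gcd × lcm = ab: gcd = 1069300 / 213860 = 5.

5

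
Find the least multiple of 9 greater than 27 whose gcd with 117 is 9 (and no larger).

36

Multiples of 9 above 27: 9·4, 9·5, … . Need the cofactor coprime to 117/9 = 13.
Checking s = 4, 5, … the first with gcd(s, 13) = 1 is s = 4, giving 36.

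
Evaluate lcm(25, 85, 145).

12325

25 = 5²; 85 = 5 · 17; 145 = 5 · 29
lcm takes max exponent of each prime: 5² · 17 · 29 = 12325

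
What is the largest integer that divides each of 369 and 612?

369 = 3² · 41
612 = 2² · 3² · 17
Common: 3² = 9

9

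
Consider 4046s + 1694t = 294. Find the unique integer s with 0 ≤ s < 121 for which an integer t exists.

Reduce mod 1694: 4046s ≡ 294 (mod 1694). With g = gcd(4046, 1694) = 14 dividing 294, divide through: 289s ≡ 21 (mod 121).
Since gcd(289, 121) = 1, s ≡ 21·(289)⁻¹ ≡ 106 (mod 121). Smallest non-negative: 106.

106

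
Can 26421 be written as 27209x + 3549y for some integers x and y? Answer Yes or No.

No

gcd(27209, 3549): 27209 = 7·3549 + 2366; 3549 = 1·2366 + 1183; 2366 = 2·1183 + 0 → 1183
1183 does not divide 26421, so a solution does not exist.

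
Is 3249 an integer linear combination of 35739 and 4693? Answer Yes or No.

By Bézout, 35739p − 4693q = 3249 has integer solutions iff gcd(35739, 4693) | 3249.
Euclid: 35739 = 7·4693 + 2888; 4693 = 1·2888 + 1805; 2888 = 1·1805 + 1083; 1805 = 1·1083 + 722; 1083 = 1·722 + 361; 722 = 2·361 + 0. gcd = 361; 3249 mod 361 = 0. Yes.

Yes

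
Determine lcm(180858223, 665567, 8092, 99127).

lcm(180858223, 665567) = 180858223·665567/gcd = 120373264907441/2023 = 59502355367
lcm(59502355367, 8092) = 59502355367·8092/gcd = 481493059629764/2023 = 238009421468
lcm(238009421468, 99127) = 238009421468·99127/gcd = 23593159921858436/14161 = 1666065950276

1666065950276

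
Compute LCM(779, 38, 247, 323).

344318

lcm(779, 38) = 779·38/gcd = 29602/19 = 1558
lcm(1558, 247) = 1558·247/gcd = 384826/19 = 20254
lcm(20254, 323) = 20254·323/gcd = 6542042/19 = 344318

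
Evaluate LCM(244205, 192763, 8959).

lcm(244205, 192763) = 244205·192763/gcd = 47073688415/289 = 162884735
lcm(162884735, 8959) = 162884735·8959/gcd = 1459284340865/289 = 5049426785

5049426785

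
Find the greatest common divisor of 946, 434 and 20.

gcd(946, 434): 946 = 2·434 + 78; 434 = 5·78 + 44; 78 = 1·44 + 34; 44 = 1·34 + 10; 34 = 3·10 + 4; 10 = 2·4 + 2; 4 = 2·2 + 0 → 2
gcd(2, 20): 20 = 10·2 + 0 → 2

2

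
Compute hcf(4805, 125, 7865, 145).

4805 = 5 · 31²; 125 = 5³; 7865 = 5 · 11² · 13; 145 = 5 · 29
gcd takes min exponent of each prime: 5 = 5

5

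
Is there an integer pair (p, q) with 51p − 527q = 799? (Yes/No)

Yes

gcd(51, 527): 527 = 10·51 + 17; 51 = 3·17 + 0 → 17
17 divides 799, so a solution exists.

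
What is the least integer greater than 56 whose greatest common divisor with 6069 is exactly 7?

70

6069 = 7·867. Any x with gcd(x, 6069) = 7 is a multiple of 7, say 7s, with s coprime to 867.
Need s > 56/7, so s ≥ 9. First s ≥ 9 with gcd(s, 867) = 1 is s = 10. Thus x = 7·10 = 70.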